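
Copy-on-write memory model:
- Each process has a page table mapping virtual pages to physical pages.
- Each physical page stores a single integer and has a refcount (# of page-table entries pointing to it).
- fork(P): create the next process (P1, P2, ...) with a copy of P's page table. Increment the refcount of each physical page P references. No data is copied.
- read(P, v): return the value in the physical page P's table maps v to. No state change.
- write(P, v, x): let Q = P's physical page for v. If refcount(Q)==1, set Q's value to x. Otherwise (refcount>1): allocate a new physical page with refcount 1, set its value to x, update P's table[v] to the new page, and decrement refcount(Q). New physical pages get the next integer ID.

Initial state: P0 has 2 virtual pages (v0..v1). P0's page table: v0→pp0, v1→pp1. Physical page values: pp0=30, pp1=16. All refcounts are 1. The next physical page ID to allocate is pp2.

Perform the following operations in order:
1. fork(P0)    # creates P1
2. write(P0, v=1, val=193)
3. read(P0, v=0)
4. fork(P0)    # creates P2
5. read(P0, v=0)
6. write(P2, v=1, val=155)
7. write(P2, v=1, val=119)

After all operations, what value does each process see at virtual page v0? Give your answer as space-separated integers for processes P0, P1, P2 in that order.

Answer: 30 30 30

Derivation:
Op 1: fork(P0) -> P1. 2 ppages; refcounts: pp0:2 pp1:2
Op 2: write(P0, v1, 193). refcount(pp1)=2>1 -> COPY to pp2. 3 ppages; refcounts: pp0:2 pp1:1 pp2:1
Op 3: read(P0, v0) -> 30. No state change.
Op 4: fork(P0) -> P2. 3 ppages; refcounts: pp0:3 pp1:1 pp2:2
Op 5: read(P0, v0) -> 30. No state change.
Op 6: write(P2, v1, 155). refcount(pp2)=2>1 -> COPY to pp3. 4 ppages; refcounts: pp0:3 pp1:1 pp2:1 pp3:1
Op 7: write(P2, v1, 119). refcount(pp3)=1 -> write in place. 4 ppages; refcounts: pp0:3 pp1:1 pp2:1 pp3:1
P0: v0 -> pp0 = 30
P1: v0 -> pp0 = 30
P2: v0 -> pp0 = 30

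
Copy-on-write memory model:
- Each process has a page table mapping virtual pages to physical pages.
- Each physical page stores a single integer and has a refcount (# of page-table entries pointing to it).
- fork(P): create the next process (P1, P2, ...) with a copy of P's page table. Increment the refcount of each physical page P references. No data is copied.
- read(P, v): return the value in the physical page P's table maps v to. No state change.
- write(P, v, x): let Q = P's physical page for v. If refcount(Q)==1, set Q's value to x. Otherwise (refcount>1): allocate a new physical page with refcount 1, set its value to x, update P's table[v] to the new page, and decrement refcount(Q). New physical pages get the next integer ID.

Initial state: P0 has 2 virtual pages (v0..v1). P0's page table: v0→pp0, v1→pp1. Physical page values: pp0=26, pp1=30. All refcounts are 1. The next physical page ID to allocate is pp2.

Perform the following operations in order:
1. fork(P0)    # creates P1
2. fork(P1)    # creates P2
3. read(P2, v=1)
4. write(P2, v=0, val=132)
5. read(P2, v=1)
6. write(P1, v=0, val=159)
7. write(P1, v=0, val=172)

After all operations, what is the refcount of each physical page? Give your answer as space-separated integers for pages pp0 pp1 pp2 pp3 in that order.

Answer: 1 3 1 1

Derivation:
Op 1: fork(P0) -> P1. 2 ppages; refcounts: pp0:2 pp1:2
Op 2: fork(P1) -> P2. 2 ppages; refcounts: pp0:3 pp1:3
Op 3: read(P2, v1) -> 30. No state change.
Op 4: write(P2, v0, 132). refcount(pp0)=3>1 -> COPY to pp2. 3 ppages; refcounts: pp0:2 pp1:3 pp2:1
Op 5: read(P2, v1) -> 30. No state change.
Op 6: write(P1, v0, 159). refcount(pp0)=2>1 -> COPY to pp3. 4 ppages; refcounts: pp0:1 pp1:3 pp2:1 pp3:1
Op 7: write(P1, v0, 172). refcount(pp3)=1 -> write in place. 4 ppages; refcounts: pp0:1 pp1:3 pp2:1 pp3:1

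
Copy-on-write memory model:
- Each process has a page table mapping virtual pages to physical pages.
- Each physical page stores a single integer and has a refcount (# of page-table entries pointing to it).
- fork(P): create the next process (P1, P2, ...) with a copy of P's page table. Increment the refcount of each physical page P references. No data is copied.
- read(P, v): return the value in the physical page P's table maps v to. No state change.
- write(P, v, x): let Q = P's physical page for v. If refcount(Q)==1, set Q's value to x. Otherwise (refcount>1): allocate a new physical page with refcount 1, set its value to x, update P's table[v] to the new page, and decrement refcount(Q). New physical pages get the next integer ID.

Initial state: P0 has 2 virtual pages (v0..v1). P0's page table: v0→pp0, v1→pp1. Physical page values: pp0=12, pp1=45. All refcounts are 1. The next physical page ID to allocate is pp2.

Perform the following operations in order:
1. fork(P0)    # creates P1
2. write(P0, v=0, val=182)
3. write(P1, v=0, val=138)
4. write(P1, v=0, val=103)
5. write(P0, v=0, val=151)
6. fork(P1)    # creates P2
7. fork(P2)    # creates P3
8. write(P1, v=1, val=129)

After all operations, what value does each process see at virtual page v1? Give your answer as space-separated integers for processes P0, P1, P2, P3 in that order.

Answer: 45 129 45 45

Derivation:
Op 1: fork(P0) -> P1. 2 ppages; refcounts: pp0:2 pp1:2
Op 2: write(P0, v0, 182). refcount(pp0)=2>1 -> COPY to pp2. 3 ppages; refcounts: pp0:1 pp1:2 pp2:1
Op 3: write(P1, v0, 138). refcount(pp0)=1 -> write in place. 3 ppages; refcounts: pp0:1 pp1:2 pp2:1
Op 4: write(P1, v0, 103). refcount(pp0)=1 -> write in place. 3 ppages; refcounts: pp0:1 pp1:2 pp2:1
Op 5: write(P0, v0, 151). refcount(pp2)=1 -> write in place. 3 ppages; refcounts: pp0:1 pp1:2 pp2:1
Op 6: fork(P1) -> P2. 3 ppages; refcounts: pp0:2 pp1:3 pp2:1
Op 7: fork(P2) -> P3. 3 ppages; refcounts: pp0:3 pp1:4 pp2:1
Op 8: write(P1, v1, 129). refcount(pp1)=4>1 -> COPY to pp3. 4 ppages; refcounts: pp0:3 pp1:3 pp2:1 pp3:1
P0: v1 -> pp1 = 45
P1: v1 -> pp3 = 129
P2: v1 -> pp1 = 45
P3: v1 -> pp1 = 45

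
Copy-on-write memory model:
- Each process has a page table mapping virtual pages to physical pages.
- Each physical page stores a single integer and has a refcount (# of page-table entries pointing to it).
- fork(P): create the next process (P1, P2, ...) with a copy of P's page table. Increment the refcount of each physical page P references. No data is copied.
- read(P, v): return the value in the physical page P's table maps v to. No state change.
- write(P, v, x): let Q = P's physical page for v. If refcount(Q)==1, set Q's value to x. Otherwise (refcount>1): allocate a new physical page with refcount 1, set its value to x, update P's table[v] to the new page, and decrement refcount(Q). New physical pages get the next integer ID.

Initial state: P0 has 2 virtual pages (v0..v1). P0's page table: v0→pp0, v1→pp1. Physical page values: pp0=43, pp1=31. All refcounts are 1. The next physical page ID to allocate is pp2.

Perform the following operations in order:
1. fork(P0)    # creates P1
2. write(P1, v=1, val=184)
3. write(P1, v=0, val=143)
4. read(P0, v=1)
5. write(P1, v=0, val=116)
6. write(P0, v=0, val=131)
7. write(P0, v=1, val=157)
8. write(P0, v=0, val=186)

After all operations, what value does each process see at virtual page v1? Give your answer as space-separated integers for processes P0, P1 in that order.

Op 1: fork(P0) -> P1. 2 ppages; refcounts: pp0:2 pp1:2
Op 2: write(P1, v1, 184). refcount(pp1)=2>1 -> COPY to pp2. 3 ppages; refcounts: pp0:2 pp1:1 pp2:1
Op 3: write(P1, v0, 143). refcount(pp0)=2>1 -> COPY to pp3. 4 ppages; refcounts: pp0:1 pp1:1 pp2:1 pp3:1
Op 4: read(P0, v1) -> 31. No state change.
Op 5: write(P1, v0, 116). refcount(pp3)=1 -> write in place. 4 ppages; refcounts: pp0:1 pp1:1 pp2:1 pp3:1
Op 6: write(P0, v0, 131). refcount(pp0)=1 -> write in place. 4 ppages; refcounts: pp0:1 pp1:1 pp2:1 pp3:1
Op 7: write(P0, v1, 157). refcount(pp1)=1 -> write in place. 4 ppages; refcounts: pp0:1 pp1:1 pp2:1 pp3:1
Op 8: write(P0, v0, 186). refcount(pp0)=1 -> write in place. 4 ppages; refcounts: pp0:1 pp1:1 pp2:1 pp3:1
P0: v1 -> pp1 = 157
P1: v1 -> pp2 = 184

Answer: 157 184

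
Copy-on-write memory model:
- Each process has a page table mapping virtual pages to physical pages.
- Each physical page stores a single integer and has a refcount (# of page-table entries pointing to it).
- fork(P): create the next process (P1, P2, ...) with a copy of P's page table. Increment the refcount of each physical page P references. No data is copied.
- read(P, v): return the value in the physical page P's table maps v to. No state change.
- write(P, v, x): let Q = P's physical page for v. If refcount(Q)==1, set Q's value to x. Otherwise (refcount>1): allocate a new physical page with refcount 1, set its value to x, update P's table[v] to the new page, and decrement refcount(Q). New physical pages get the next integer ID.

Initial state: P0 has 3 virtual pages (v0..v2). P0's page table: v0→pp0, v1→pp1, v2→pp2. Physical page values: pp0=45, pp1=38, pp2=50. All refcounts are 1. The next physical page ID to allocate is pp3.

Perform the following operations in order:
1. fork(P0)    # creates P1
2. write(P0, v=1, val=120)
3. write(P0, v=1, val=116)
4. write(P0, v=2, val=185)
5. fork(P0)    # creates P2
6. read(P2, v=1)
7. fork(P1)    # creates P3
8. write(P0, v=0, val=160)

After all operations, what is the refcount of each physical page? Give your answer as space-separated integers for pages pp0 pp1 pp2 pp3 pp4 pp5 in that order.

Op 1: fork(P0) -> P1. 3 ppages; refcounts: pp0:2 pp1:2 pp2:2
Op 2: write(P0, v1, 120). refcount(pp1)=2>1 -> COPY to pp3. 4 ppages; refcounts: pp0:2 pp1:1 pp2:2 pp3:1
Op 3: write(P0, v1, 116). refcount(pp3)=1 -> write in place. 4 ppages; refcounts: pp0:2 pp1:1 pp2:2 pp3:1
Op 4: write(P0, v2, 185). refcount(pp2)=2>1 -> COPY to pp4. 5 ppages; refcounts: pp0:2 pp1:1 pp2:1 pp3:1 pp4:1
Op 5: fork(P0) -> P2. 5 ppages; refcounts: pp0:3 pp1:1 pp2:1 pp3:2 pp4:2
Op 6: read(P2, v1) -> 116. No state change.
Op 7: fork(P1) -> P3. 5 ppages; refcounts: pp0:4 pp1:2 pp2:2 pp3:2 pp4:2
Op 8: write(P0, v0, 160). refcount(pp0)=4>1 -> COPY to pp5. 6 ppages; refcounts: pp0:3 pp1:2 pp2:2 pp3:2 pp4:2 pp5:1

Answer: 3 2 2 2 2 1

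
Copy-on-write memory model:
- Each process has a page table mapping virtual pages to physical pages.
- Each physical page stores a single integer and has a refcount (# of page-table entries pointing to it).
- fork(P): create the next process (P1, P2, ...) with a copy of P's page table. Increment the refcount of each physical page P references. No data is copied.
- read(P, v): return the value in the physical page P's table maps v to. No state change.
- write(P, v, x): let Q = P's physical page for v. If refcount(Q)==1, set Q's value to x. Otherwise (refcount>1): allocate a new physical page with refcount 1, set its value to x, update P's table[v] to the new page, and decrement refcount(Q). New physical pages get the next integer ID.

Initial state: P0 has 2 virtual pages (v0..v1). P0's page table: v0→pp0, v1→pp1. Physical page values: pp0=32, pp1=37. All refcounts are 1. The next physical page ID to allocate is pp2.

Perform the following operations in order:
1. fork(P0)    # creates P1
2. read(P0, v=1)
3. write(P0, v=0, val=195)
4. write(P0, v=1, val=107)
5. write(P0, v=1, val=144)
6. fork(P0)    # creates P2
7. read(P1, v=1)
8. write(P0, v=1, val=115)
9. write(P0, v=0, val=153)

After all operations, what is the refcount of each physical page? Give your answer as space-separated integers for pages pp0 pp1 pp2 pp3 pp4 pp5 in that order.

Op 1: fork(P0) -> P1. 2 ppages; refcounts: pp0:2 pp1:2
Op 2: read(P0, v1) -> 37. No state change.
Op 3: write(P0, v0, 195). refcount(pp0)=2>1 -> COPY to pp2. 3 ppages; refcounts: pp0:1 pp1:2 pp2:1
Op 4: write(P0, v1, 107). refcount(pp1)=2>1 -> COPY to pp3. 4 ppages; refcounts: pp0:1 pp1:1 pp2:1 pp3:1
Op 5: write(P0, v1, 144). refcount(pp3)=1 -> write in place. 4 ppages; refcounts: pp0:1 pp1:1 pp2:1 pp3:1
Op 6: fork(P0) -> P2. 4 ppages; refcounts: pp0:1 pp1:1 pp2:2 pp3:2
Op 7: read(P1, v1) -> 37. No state change.
Op 8: write(P0, v1, 115). refcount(pp3)=2>1 -> COPY to pp4. 5 ppages; refcounts: pp0:1 pp1:1 pp2:2 pp3:1 pp4:1
Op 9: write(P0, v0, 153). refcount(pp2)=2>1 -> COPY to pp5. 6 ppages; refcounts: pp0:1 pp1:1 pp2:1 pp3:1 pp4:1 pp5:1

Answer: 1 1 1 1 1 1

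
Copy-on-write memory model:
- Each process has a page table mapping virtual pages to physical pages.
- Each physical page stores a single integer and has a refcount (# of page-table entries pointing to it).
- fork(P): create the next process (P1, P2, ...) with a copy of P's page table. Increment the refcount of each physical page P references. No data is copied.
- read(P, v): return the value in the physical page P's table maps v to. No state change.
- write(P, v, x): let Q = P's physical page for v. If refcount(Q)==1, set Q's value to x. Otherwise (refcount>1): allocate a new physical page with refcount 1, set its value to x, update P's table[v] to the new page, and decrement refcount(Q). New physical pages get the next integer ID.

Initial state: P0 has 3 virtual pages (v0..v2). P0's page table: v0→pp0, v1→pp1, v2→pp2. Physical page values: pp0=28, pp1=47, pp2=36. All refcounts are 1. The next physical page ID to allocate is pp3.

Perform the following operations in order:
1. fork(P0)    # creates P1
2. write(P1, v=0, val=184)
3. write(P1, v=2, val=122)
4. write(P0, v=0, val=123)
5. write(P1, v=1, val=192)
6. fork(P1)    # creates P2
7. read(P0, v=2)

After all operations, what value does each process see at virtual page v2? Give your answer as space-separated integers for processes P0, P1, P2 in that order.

Answer: 36 122 122

Derivation:
Op 1: fork(P0) -> P1. 3 ppages; refcounts: pp0:2 pp1:2 pp2:2
Op 2: write(P1, v0, 184). refcount(pp0)=2>1 -> COPY to pp3. 4 ppages; refcounts: pp0:1 pp1:2 pp2:2 pp3:1
Op 3: write(P1, v2, 122). refcount(pp2)=2>1 -> COPY to pp4. 5 ppages; refcounts: pp0:1 pp1:2 pp2:1 pp3:1 pp4:1
Op 4: write(P0, v0, 123). refcount(pp0)=1 -> write in place. 5 ppages; refcounts: pp0:1 pp1:2 pp2:1 pp3:1 pp4:1
Op 5: write(P1, v1, 192). refcount(pp1)=2>1 -> COPY to pp5. 6 ppages; refcounts: pp0:1 pp1:1 pp2:1 pp3:1 pp4:1 pp5:1
Op 6: fork(P1) -> P2. 6 ppages; refcounts: pp0:1 pp1:1 pp2:1 pp3:2 pp4:2 pp5:2
Op 7: read(P0, v2) -> 36. No state change.
P0: v2 -> pp2 = 36
P1: v2 -> pp4 = 122
P2: v2 -> pp4 = 122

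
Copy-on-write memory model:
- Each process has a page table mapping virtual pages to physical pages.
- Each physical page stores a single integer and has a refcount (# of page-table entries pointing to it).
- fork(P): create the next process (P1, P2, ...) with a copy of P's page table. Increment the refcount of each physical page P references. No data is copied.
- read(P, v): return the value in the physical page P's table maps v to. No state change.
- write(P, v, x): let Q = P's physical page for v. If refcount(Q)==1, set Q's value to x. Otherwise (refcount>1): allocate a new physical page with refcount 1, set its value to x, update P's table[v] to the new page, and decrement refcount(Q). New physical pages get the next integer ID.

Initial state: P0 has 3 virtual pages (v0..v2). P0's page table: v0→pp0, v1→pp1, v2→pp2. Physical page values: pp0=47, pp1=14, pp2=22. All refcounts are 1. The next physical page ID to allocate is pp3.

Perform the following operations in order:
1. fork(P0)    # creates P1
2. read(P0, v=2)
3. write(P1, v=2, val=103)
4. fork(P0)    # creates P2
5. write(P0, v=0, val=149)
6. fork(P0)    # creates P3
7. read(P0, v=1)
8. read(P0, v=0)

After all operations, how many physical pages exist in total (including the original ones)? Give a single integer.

Op 1: fork(P0) -> P1. 3 ppages; refcounts: pp0:2 pp1:2 pp2:2
Op 2: read(P0, v2) -> 22. No state change.
Op 3: write(P1, v2, 103). refcount(pp2)=2>1 -> COPY to pp3. 4 ppages; refcounts: pp0:2 pp1:2 pp2:1 pp3:1
Op 4: fork(P0) -> P2. 4 ppages; refcounts: pp0:3 pp1:3 pp2:2 pp3:1
Op 5: write(P0, v0, 149). refcount(pp0)=3>1 -> COPY to pp4. 5 ppages; refcounts: pp0:2 pp1:3 pp2:2 pp3:1 pp4:1
Op 6: fork(P0) -> P3. 5 ppages; refcounts: pp0:2 pp1:4 pp2:3 pp3:1 pp4:2
Op 7: read(P0, v1) -> 14. No state change.
Op 8: read(P0, v0) -> 149. No state change.

Answer: 5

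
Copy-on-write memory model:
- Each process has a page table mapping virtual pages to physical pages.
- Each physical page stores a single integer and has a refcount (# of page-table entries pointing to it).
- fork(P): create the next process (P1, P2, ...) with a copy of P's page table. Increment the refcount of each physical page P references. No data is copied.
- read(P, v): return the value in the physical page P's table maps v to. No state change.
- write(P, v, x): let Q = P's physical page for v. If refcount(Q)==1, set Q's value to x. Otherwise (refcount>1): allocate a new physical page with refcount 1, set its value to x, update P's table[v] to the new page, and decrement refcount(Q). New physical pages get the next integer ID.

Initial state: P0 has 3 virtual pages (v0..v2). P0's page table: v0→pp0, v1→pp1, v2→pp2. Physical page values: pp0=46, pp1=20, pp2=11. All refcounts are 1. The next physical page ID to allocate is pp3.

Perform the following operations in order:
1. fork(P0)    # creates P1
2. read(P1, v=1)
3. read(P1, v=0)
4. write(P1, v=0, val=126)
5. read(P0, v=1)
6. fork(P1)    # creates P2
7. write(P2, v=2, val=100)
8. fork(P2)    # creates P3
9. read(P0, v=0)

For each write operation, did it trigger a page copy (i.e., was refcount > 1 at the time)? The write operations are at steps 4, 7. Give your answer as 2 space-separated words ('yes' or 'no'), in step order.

Op 1: fork(P0) -> P1. 3 ppages; refcounts: pp0:2 pp1:2 pp2:2
Op 2: read(P1, v1) -> 20. No state change.
Op 3: read(P1, v0) -> 46. No state change.
Op 4: write(P1, v0, 126). refcount(pp0)=2>1 -> COPY to pp3. 4 ppages; refcounts: pp0:1 pp1:2 pp2:2 pp3:1
Op 5: read(P0, v1) -> 20. No state change.
Op 6: fork(P1) -> P2. 4 ppages; refcounts: pp0:1 pp1:3 pp2:3 pp3:2
Op 7: write(P2, v2, 100). refcount(pp2)=3>1 -> COPY to pp4. 5 ppages; refcounts: pp0:1 pp1:3 pp2:2 pp3:2 pp4:1
Op 8: fork(P2) -> P3. 5 ppages; refcounts: pp0:1 pp1:4 pp2:2 pp3:3 pp4:2
Op 9: read(P0, v0) -> 46. No state change.

yes yes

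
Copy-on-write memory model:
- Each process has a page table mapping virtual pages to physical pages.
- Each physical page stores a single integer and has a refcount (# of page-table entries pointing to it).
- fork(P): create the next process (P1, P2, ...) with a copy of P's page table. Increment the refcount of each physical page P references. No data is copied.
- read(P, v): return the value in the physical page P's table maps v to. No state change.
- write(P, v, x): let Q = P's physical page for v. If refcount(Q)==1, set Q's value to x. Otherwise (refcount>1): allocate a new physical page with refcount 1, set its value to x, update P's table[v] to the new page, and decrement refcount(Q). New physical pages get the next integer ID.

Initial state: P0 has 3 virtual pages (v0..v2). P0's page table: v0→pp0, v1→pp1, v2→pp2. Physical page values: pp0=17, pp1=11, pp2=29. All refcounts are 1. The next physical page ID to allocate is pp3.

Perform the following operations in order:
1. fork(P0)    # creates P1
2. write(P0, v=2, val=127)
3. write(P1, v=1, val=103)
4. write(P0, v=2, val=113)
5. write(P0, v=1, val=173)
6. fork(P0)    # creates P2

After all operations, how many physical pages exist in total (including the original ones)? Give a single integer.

Op 1: fork(P0) -> P1. 3 ppages; refcounts: pp0:2 pp1:2 pp2:2
Op 2: write(P0, v2, 127). refcount(pp2)=2>1 -> COPY to pp3. 4 ppages; refcounts: pp0:2 pp1:2 pp2:1 pp3:1
Op 3: write(P1, v1, 103). refcount(pp1)=2>1 -> COPY to pp4. 5 ppages; refcounts: pp0:2 pp1:1 pp2:1 pp3:1 pp4:1
Op 4: write(P0, v2, 113). refcount(pp3)=1 -> write in place. 5 ppages; refcounts: pp0:2 pp1:1 pp2:1 pp3:1 pp4:1
Op 5: write(P0, v1, 173). refcount(pp1)=1 -> write in place. 5 ppages; refcounts: pp0:2 pp1:1 pp2:1 pp3:1 pp4:1
Op 6: fork(P0) -> P2. 5 ppages; refcounts: pp0:3 pp1:2 pp2:1 pp3:2 pp4:1

Answer: 5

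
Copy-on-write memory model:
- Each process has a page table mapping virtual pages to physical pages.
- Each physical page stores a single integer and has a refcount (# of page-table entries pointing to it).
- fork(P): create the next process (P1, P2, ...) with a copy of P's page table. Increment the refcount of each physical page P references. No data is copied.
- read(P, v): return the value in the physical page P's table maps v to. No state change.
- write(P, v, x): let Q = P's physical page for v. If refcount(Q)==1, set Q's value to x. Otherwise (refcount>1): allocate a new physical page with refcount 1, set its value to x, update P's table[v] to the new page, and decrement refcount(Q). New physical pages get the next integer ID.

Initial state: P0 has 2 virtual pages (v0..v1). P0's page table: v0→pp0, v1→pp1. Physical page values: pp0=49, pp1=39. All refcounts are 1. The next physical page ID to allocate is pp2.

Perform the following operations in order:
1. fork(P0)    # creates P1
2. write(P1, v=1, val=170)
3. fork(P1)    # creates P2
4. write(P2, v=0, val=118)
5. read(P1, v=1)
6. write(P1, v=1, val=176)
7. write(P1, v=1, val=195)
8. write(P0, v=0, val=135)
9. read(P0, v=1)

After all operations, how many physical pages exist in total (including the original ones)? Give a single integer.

Answer: 6

Derivation:
Op 1: fork(P0) -> P1. 2 ppages; refcounts: pp0:2 pp1:2
Op 2: write(P1, v1, 170). refcount(pp1)=2>1 -> COPY to pp2. 3 ppages; refcounts: pp0:2 pp1:1 pp2:1
Op 3: fork(P1) -> P2. 3 ppages; refcounts: pp0:3 pp1:1 pp2:2
Op 4: write(P2, v0, 118). refcount(pp0)=3>1 -> COPY to pp3. 4 ppages; refcounts: pp0:2 pp1:1 pp2:2 pp3:1
Op 5: read(P1, v1) -> 170. No state change.
Op 6: write(P1, v1, 176). refcount(pp2)=2>1 -> COPY to pp4. 5 ppages; refcounts: pp0:2 pp1:1 pp2:1 pp3:1 pp4:1
Op 7: write(P1, v1, 195). refcount(pp4)=1 -> write in place. 5 ppages; refcounts: pp0:2 pp1:1 pp2:1 pp3:1 pp4:1
Op 8: write(P0, v0, 135). refcount(pp0)=2>1 -> COPY to pp5. 6 ppages; refcounts: pp0:1 pp1:1 pp2:1 pp3:1 pp4:1 pp5:1
Op 9: read(P0, v1) -> 39. No state change.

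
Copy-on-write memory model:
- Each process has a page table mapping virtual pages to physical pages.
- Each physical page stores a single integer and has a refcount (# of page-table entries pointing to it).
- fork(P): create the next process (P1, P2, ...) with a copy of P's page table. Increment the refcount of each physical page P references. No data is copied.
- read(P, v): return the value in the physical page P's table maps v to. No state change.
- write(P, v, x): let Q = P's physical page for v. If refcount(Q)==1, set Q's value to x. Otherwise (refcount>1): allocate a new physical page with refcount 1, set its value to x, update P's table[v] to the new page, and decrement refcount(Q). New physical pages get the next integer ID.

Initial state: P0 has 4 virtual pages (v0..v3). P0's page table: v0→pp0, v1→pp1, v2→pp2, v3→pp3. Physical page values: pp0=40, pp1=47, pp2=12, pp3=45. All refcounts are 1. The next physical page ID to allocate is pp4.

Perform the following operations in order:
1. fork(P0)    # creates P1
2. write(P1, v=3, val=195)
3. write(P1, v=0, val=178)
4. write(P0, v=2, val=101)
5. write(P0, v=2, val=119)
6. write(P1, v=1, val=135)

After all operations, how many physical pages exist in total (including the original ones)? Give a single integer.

Answer: 8

Derivation:
Op 1: fork(P0) -> P1. 4 ppages; refcounts: pp0:2 pp1:2 pp2:2 pp3:2
Op 2: write(P1, v3, 195). refcount(pp3)=2>1 -> COPY to pp4. 5 ppages; refcounts: pp0:2 pp1:2 pp2:2 pp3:1 pp4:1
Op 3: write(P1, v0, 178). refcount(pp0)=2>1 -> COPY to pp5. 6 ppages; refcounts: pp0:1 pp1:2 pp2:2 pp3:1 pp4:1 pp5:1
Op 4: write(P0, v2, 101). refcount(pp2)=2>1 -> COPY to pp6. 7 ppages; refcounts: pp0:1 pp1:2 pp2:1 pp3:1 pp4:1 pp5:1 pp6:1
Op 5: write(P0, v2, 119). refcount(pp6)=1 -> write in place. 7 ppages; refcounts: pp0:1 pp1:2 pp2:1 pp3:1 pp4:1 pp5:1 pp6:1
Op 6: write(P1, v1, 135). refcount(pp1)=2>1 -> COPY to pp7. 8 ppages; refcounts: pp0:1 pp1:1 pp2:1 pp3:1 pp4:1 pp5:1 pp6:1 pp7:1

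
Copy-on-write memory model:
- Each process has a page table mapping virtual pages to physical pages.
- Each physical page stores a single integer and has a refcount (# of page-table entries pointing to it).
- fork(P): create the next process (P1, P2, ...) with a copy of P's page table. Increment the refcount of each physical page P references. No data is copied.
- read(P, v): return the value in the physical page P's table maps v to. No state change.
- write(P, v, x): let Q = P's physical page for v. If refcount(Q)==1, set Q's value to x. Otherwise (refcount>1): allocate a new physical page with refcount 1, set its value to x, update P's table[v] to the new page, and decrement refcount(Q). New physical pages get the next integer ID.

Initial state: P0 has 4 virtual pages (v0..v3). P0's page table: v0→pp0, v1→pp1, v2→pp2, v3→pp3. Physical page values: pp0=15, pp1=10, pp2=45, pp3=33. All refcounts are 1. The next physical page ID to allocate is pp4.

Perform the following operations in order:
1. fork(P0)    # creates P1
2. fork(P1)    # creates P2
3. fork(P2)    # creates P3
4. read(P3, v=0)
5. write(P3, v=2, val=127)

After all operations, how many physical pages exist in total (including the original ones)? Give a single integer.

Answer: 5

Derivation:
Op 1: fork(P0) -> P1. 4 ppages; refcounts: pp0:2 pp1:2 pp2:2 pp3:2
Op 2: fork(P1) -> P2. 4 ppages; refcounts: pp0:3 pp1:3 pp2:3 pp3:3
Op 3: fork(P2) -> P3. 4 ppages; refcounts: pp0:4 pp1:4 pp2:4 pp3:4
Op 4: read(P3, v0) -> 15. No state change.
Op 5: write(P3, v2, 127). refcount(pp2)=4>1 -> COPY to pp4. 5 ppages; refcounts: pp0:4 pp1:4 pp2:3 pp3:4 pp4:1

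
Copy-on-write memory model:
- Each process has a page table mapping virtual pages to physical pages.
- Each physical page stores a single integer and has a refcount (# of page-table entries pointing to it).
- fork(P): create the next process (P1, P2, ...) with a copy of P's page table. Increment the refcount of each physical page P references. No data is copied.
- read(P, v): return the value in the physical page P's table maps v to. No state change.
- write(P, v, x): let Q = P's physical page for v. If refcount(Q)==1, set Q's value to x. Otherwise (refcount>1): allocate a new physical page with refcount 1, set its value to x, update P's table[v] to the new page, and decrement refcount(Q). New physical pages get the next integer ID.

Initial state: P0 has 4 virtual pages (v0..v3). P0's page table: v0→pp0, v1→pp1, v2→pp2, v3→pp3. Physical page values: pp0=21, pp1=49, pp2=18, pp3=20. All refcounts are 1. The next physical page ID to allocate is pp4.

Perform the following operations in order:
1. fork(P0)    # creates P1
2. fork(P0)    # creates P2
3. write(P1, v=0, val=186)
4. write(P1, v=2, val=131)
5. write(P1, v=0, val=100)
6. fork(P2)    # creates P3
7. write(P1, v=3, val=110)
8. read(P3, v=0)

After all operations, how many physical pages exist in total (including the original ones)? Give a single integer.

Answer: 7

Derivation:
Op 1: fork(P0) -> P1. 4 ppages; refcounts: pp0:2 pp1:2 pp2:2 pp3:2
Op 2: fork(P0) -> P2. 4 ppages; refcounts: pp0:3 pp1:3 pp2:3 pp3:3
Op 3: write(P1, v0, 186). refcount(pp0)=3>1 -> COPY to pp4. 5 ppages; refcounts: pp0:2 pp1:3 pp2:3 pp3:3 pp4:1
Op 4: write(P1, v2, 131). refcount(pp2)=3>1 -> COPY to pp5. 6 ppages; refcounts: pp0:2 pp1:3 pp2:2 pp3:3 pp4:1 pp5:1
Op 5: write(P1, v0, 100). refcount(pp4)=1 -> write in place. 6 ppages; refcounts: pp0:2 pp1:3 pp2:2 pp3:3 pp4:1 pp5:1
Op 6: fork(P2) -> P3. 6 ppages; refcounts: pp0:3 pp1:4 pp2:3 pp3:4 pp4:1 pp5:1
Op 7: write(P1, v3, 110). refcount(pp3)=4>1 -> COPY to pp6. 7 ppages; refcounts: pp0:3 pp1:4 pp2:3 pp3:3 pp4:1 pp5:1 pp6:1
Op 8: read(P3, v0) -> 21. No state change.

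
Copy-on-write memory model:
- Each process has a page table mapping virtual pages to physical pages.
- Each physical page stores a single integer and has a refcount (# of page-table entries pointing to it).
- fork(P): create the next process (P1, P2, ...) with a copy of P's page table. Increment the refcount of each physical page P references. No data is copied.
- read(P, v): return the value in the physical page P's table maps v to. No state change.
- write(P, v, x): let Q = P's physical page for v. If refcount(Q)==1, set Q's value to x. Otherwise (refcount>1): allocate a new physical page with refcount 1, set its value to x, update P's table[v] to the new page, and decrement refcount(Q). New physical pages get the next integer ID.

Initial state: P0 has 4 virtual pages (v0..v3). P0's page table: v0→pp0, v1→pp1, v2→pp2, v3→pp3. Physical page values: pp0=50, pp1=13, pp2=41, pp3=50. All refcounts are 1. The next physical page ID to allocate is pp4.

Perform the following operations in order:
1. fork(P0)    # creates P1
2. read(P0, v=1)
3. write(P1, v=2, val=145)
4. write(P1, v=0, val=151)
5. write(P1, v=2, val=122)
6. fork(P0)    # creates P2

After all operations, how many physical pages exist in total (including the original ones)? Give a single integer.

Answer: 6

Derivation:
Op 1: fork(P0) -> P1. 4 ppages; refcounts: pp0:2 pp1:2 pp2:2 pp3:2
Op 2: read(P0, v1) -> 13. No state change.
Op 3: write(P1, v2, 145). refcount(pp2)=2>1 -> COPY to pp4. 5 ppages; refcounts: pp0:2 pp1:2 pp2:1 pp3:2 pp4:1
Op 4: write(P1, v0, 151). refcount(pp0)=2>1 -> COPY to pp5. 6 ppages; refcounts: pp0:1 pp1:2 pp2:1 pp3:2 pp4:1 pp5:1
Op 5: write(P1, v2, 122). refcount(pp4)=1 -> write in place. 6 ppages; refcounts: pp0:1 pp1:2 pp2:1 pp3:2 pp4:1 pp5:1
Op 6: fork(P0) -> P2. 6 ppages; refcounts: pp0:2 pp1:3 pp2:2 pp3:3 pp4:1 pp5:1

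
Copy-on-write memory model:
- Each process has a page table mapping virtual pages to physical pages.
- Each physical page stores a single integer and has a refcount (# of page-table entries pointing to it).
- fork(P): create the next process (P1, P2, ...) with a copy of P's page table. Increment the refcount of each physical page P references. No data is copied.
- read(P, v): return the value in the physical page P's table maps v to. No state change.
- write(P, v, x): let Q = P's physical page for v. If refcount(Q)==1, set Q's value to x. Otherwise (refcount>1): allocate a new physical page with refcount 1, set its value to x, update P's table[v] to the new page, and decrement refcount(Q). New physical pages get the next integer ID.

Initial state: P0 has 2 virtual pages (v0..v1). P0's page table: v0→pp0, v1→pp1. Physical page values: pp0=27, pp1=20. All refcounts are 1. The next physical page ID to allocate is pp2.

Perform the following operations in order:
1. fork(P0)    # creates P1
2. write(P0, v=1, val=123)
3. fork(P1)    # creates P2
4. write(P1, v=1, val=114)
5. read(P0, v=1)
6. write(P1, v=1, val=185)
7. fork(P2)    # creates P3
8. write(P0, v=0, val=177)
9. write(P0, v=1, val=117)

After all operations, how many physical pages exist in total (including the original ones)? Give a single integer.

Op 1: fork(P0) -> P1. 2 ppages; refcounts: pp0:2 pp1:2
Op 2: write(P0, v1, 123). refcount(pp1)=2>1 -> COPY to pp2. 3 ppages; refcounts: pp0:2 pp1:1 pp2:1
Op 3: fork(P1) -> P2. 3 ppages; refcounts: pp0:3 pp1:2 pp2:1
Op 4: write(P1, v1, 114). refcount(pp1)=2>1 -> COPY to pp3. 4 ppages; refcounts: pp0:3 pp1:1 pp2:1 pp3:1
Op 5: read(P0, v1) -> 123. No state change.
Op 6: write(P1, v1, 185). refcount(pp3)=1 -> write in place. 4 ppages; refcounts: pp0:3 pp1:1 pp2:1 pp3:1
Op 7: fork(P2) -> P3. 4 ppages; refcounts: pp0:4 pp1:2 pp2:1 pp3:1
Op 8: write(P0, v0, 177). refcount(pp0)=4>1 -> COPY to pp4. 5 ppages; refcounts: pp0:3 pp1:2 pp2:1 pp3:1 pp4:1
Op 9: write(P0, v1, 117). refcount(pp2)=1 -> write in place. 5 ppages; refcounts: pp0:3 pp1:2 pp2:1 pp3:1 pp4:1

Answer: 5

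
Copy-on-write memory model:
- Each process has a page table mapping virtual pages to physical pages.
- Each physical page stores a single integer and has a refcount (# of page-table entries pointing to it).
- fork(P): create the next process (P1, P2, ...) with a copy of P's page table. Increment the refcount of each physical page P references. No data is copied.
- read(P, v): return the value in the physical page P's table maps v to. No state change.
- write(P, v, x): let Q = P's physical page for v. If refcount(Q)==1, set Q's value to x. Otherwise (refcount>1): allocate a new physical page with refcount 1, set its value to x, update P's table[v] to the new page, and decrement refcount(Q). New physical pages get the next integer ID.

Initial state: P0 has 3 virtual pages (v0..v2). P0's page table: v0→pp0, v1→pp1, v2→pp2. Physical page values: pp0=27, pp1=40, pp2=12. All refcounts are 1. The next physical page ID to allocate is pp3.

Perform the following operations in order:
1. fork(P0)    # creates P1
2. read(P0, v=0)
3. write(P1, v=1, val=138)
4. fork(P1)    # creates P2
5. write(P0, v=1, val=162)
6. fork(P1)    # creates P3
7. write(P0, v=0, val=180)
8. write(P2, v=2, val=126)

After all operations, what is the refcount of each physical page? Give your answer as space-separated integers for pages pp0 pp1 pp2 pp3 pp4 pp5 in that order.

Answer: 3 1 3 3 1 1

Derivation:
Op 1: fork(P0) -> P1. 3 ppages; refcounts: pp0:2 pp1:2 pp2:2
Op 2: read(P0, v0) -> 27. No state change.
Op 3: write(P1, v1, 138). refcount(pp1)=2>1 -> COPY to pp3. 4 ppages; refcounts: pp0:2 pp1:1 pp2:2 pp3:1
Op 4: fork(P1) -> P2. 4 ppages; refcounts: pp0:3 pp1:1 pp2:3 pp3:2
Op 5: write(P0, v1, 162). refcount(pp1)=1 -> write in place. 4 ppages; refcounts: pp0:3 pp1:1 pp2:3 pp3:2
Op 6: fork(P1) -> P3. 4 ppages; refcounts: pp0:4 pp1:1 pp2:4 pp3:3
Op 7: write(P0, v0, 180). refcount(pp0)=4>1 -> COPY to pp4. 5 ppages; refcounts: pp0:3 pp1:1 pp2:4 pp3:3 pp4:1
Op 8: write(P2, v2, 126). refcount(pp2)=4>1 -> COPY to pp5. 6 ppages; refcounts: pp0:3 pp1:1 pp2:3 pp3:3 pp4:1 pp5:1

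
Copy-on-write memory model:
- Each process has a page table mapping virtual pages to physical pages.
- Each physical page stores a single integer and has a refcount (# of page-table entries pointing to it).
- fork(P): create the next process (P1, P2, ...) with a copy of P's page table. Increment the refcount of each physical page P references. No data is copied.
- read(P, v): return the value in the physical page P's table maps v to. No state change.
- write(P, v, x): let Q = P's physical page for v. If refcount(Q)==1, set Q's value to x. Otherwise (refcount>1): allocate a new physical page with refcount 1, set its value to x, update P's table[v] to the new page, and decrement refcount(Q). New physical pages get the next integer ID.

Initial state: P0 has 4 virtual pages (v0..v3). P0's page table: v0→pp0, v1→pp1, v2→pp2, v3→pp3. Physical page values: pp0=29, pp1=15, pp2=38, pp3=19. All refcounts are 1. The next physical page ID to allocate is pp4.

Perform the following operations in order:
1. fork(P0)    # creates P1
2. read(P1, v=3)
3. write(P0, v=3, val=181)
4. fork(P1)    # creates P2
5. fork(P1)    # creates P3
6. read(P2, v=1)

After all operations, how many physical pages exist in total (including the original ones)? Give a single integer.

Answer: 5

Derivation:
Op 1: fork(P0) -> P1. 4 ppages; refcounts: pp0:2 pp1:2 pp2:2 pp3:2
Op 2: read(P1, v3) -> 19. No state change.
Op 3: write(P0, v3, 181). refcount(pp3)=2>1 -> COPY to pp4. 5 ppages; refcounts: pp0:2 pp1:2 pp2:2 pp3:1 pp4:1
Op 4: fork(P1) -> P2. 5 ppages; refcounts: pp0:3 pp1:3 pp2:3 pp3:2 pp4:1
Op 5: fork(P1) -> P3. 5 ppages; refcounts: pp0:4 pp1:4 pp2:4 pp3:3 pp4:1
Op 6: read(P2, v1) -> 15. No state change.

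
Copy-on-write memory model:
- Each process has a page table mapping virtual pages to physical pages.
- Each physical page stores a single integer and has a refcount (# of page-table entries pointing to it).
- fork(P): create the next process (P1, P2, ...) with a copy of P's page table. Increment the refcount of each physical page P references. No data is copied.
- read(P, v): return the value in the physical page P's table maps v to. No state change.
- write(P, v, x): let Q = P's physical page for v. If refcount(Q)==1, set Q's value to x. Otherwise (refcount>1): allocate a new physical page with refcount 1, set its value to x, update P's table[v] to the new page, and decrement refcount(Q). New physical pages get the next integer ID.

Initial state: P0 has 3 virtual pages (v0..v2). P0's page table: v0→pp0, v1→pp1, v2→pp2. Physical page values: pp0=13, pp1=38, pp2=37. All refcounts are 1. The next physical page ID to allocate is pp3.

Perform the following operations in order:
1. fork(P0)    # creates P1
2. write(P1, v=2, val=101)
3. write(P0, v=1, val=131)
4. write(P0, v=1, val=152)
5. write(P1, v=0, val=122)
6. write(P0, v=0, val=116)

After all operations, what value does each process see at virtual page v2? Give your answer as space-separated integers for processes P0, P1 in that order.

Answer: 37 101

Derivation:
Op 1: fork(P0) -> P1. 3 ppages; refcounts: pp0:2 pp1:2 pp2:2
Op 2: write(P1, v2, 101). refcount(pp2)=2>1 -> COPY to pp3. 4 ppages; refcounts: pp0:2 pp1:2 pp2:1 pp3:1
Op 3: write(P0, v1, 131). refcount(pp1)=2>1 -> COPY to pp4. 5 ppages; refcounts: pp0:2 pp1:1 pp2:1 pp3:1 pp4:1
Op 4: write(P0, v1, 152). refcount(pp4)=1 -> write in place. 5 ppages; refcounts: pp0:2 pp1:1 pp2:1 pp3:1 pp4:1
Op 5: write(P1, v0, 122). refcount(pp0)=2>1 -> COPY to pp5. 6 ppages; refcounts: pp0:1 pp1:1 pp2:1 pp3:1 pp4:1 pp5:1
Op 6: write(P0, v0, 116). refcount(pp0)=1 -> write in place. 6 ppages; refcounts: pp0:1 pp1:1 pp2:1 pp3:1 pp4:1 pp5:1
P0: v2 -> pp2 = 37
P1: v2 -> pp3 = 101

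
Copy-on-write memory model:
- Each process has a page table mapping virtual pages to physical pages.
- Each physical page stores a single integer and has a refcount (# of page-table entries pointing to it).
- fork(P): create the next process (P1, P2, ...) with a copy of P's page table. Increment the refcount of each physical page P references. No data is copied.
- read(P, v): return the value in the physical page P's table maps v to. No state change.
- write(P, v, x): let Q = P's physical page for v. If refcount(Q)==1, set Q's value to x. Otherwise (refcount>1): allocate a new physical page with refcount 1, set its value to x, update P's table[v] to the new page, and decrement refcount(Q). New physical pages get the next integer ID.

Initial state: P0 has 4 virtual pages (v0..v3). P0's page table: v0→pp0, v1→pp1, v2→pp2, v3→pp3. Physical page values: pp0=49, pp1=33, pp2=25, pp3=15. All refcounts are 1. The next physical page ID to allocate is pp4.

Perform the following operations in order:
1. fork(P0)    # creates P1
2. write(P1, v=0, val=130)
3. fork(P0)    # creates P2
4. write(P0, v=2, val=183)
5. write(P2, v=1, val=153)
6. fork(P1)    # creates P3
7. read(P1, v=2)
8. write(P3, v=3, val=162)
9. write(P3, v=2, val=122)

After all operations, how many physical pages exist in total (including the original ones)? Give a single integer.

Op 1: fork(P0) -> P1. 4 ppages; refcounts: pp0:2 pp1:2 pp2:2 pp3:2
Op 2: write(P1, v0, 130). refcount(pp0)=2>1 -> COPY to pp4. 5 ppages; refcounts: pp0:1 pp1:2 pp2:2 pp3:2 pp4:1
Op 3: fork(P0) -> P2. 5 ppages; refcounts: pp0:2 pp1:3 pp2:3 pp3:3 pp4:1
Op 4: write(P0, v2, 183). refcount(pp2)=3>1 -> COPY to pp5. 6 ppages; refcounts: pp0:2 pp1:3 pp2:2 pp3:3 pp4:1 pp5:1
Op 5: write(P2, v1, 153). refcount(pp1)=3>1 -> COPY to pp6. 7 ppages; refcounts: pp0:2 pp1:2 pp2:2 pp3:3 pp4:1 pp5:1 pp6:1
Op 6: fork(P1) -> P3. 7 ppages; refcounts: pp0:2 pp1:3 pp2:3 pp3:4 pp4:2 pp5:1 pp6:1
Op 7: read(P1, v2) -> 25. No state change.
Op 8: write(P3, v3, 162). refcount(pp3)=4>1 -> COPY to pp7. 8 ppages; refcounts: pp0:2 pp1:3 pp2:3 pp3:3 pp4:2 pp5:1 pp6:1 pp7:1
Op 9: write(P3, v2, 122). refcount(pp2)=3>1 -> COPY to pp8. 9 ppages; refcounts: pp0:2 pp1:3 pp2:2 pp3:3 pp4:2 pp5:1 pp6:1 pp7:1 pp8:1

Answer: 9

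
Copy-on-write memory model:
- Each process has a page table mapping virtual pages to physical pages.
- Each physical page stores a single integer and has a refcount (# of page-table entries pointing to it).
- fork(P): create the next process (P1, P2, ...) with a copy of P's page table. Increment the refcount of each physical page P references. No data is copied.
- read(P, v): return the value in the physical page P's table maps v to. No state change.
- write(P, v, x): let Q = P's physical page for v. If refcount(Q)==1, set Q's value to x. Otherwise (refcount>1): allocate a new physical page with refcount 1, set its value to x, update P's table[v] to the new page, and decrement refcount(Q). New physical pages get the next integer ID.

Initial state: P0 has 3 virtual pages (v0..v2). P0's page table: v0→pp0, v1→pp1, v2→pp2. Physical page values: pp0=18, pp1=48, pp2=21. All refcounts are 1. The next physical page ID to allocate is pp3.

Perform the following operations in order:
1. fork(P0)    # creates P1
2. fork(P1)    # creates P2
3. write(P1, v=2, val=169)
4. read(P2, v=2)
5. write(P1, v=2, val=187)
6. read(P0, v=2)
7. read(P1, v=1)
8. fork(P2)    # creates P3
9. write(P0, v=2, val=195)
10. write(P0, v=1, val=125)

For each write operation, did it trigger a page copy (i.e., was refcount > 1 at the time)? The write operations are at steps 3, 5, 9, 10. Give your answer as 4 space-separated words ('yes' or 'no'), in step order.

Op 1: fork(P0) -> P1. 3 ppages; refcounts: pp0:2 pp1:2 pp2:2
Op 2: fork(P1) -> P2. 3 ppages; refcounts: pp0:3 pp1:3 pp2:3
Op 3: write(P1, v2, 169). refcount(pp2)=3>1 -> COPY to pp3. 4 ppages; refcounts: pp0:3 pp1:3 pp2:2 pp3:1
Op 4: read(P2, v2) -> 21. No state change.
Op 5: write(P1, v2, 187). refcount(pp3)=1 -> write in place. 4 ppages; refcounts: pp0:3 pp1:3 pp2:2 pp3:1
Op 6: read(P0, v2) -> 21. No state change.
Op 7: read(P1, v1) -> 48. No state change.
Op 8: fork(P2) -> P3. 4 ppages; refcounts: pp0:4 pp1:4 pp2:3 pp3:1
Op 9: write(P0, v2, 195). refcount(pp2)=3>1 -> COPY to pp4. 5 ppages; refcounts: pp0:4 pp1:4 pp2:2 pp3:1 pp4:1
Op 10: write(P0, v1, 125). refcount(pp1)=4>1 -> COPY to pp5. 6 ppages; refcounts: pp0:4 pp1:3 pp2:2 pp3:1 pp4:1 pp5:1

yes no yes yes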